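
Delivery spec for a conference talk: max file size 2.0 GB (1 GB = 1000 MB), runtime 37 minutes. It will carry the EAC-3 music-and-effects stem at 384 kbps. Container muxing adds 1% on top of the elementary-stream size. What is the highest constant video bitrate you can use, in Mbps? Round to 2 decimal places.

Budget: 2.0 GB = 16000.0 Mb.
Stream payload after overhead: 16000.0 / 1.01 = 15841.6 Mb.
37 min = 2220 s
Total bitrate budget: 15841.6 Mb / 2220 s = 7.136 Mbps.
Audio: 384 kbps = 0.384 Mbps.
Video: 7.136 − 0.384 = 6.752 Mbps.

6.75 Mbps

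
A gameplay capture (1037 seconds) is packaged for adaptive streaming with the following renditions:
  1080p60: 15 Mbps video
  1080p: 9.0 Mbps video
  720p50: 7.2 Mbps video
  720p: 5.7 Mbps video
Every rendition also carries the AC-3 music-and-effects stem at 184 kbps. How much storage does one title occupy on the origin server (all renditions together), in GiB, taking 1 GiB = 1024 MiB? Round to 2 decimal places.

4.54 GiB

Audio: 184 kbps = 0.184 Mbps.
Sum of rendition bitrates: (15+0.184) + (9.0+0.184) + (7.2+0.184) + (5.7+0.184) = 37.636 Mbps.
× 1037 s = 39,029 Mb = 4,879 MB = 4.544 GiB.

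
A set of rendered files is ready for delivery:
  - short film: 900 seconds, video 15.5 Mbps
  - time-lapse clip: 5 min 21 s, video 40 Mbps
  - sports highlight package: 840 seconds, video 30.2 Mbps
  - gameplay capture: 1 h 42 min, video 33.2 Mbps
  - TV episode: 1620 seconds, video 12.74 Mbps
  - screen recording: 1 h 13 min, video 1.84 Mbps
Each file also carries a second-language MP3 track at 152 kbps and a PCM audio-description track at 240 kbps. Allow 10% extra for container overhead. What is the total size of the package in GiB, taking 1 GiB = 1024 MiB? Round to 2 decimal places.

Audio total: 152 + 240 = 392 kbps = 0.392 Mbps.
short film: 15.892 Mbps × 900 s × 1.10 = 15733.1 Mb
time-lapse clip: 40.392 Mbps × 321 s × 1.10 = 14262.4 Mb
sports highlight package: 30.592 Mbps × 840 s × 1.10 = 28267.0 Mb
gameplay capture: 33.592 Mbps × 6120 s × 1.10 = 226141.3 Mb
TV episode: 13.132 Mbps × 1620 s × 1.10 = 23401.2 Mb
screen recording: 2.232 Mbps × 4380 s × 1.10 = 10753.8 Mb
Total: 318558.8 Mb = 39819.9 MB.
= 37.09 GiB.

37.09 GiB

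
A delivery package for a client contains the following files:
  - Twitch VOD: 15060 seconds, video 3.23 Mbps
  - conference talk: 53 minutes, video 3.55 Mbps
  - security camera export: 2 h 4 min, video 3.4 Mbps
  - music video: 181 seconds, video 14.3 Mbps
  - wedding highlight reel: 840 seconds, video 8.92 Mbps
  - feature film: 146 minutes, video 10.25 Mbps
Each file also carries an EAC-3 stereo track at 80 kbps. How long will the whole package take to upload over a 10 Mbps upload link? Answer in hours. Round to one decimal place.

Audio: 80 kbps = 0.080 Mbps.
Twitch VOD: 3.310 Mbps × 15060 s = 49848.6 Mb
conference talk: 3.630 Mbps × 3180 s = 11543.4 Mb
security camera export: 3.480 Mbps × 7440 s = 25891.2 Mb
music video: 14.380 Mbps × 181 s = 2602.8 Mb
wedding highlight reel: 9.000 Mbps × 840 s = 7560.0 Mb
feature film: 10.330 Mbps × 8760 s = 90490.8 Mb
Total: 187936.8 Mb = 23492.1 MB.
At 10 Mbps: 187936.8 / 10 = 18794 s ≈ 5.22 hours.

5.2 hours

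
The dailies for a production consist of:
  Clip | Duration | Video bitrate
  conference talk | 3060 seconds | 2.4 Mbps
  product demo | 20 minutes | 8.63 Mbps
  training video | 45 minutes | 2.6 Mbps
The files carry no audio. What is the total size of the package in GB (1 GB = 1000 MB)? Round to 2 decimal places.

3.09 GB

conference talk: 2.400 Mbps × 3060 s = 7344.0 Mb
product demo: 8.630 Mbps × 1200 s = 10356.0 Mb
training video: 2.600 Mbps × 2700 s = 7020.0 Mb
Total: 24720.0 Mb = 3090.0 MB.
= 3.090 GB.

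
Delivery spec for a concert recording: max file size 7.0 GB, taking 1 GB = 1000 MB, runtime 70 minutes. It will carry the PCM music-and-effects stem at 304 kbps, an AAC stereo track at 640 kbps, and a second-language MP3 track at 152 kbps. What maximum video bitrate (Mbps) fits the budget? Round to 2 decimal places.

12.24 Mbps

Budget: 7.0 GB = 56000.0 Mb.
70 min = 4200 s
Total bitrate budget: 56000.0 Mb / 4200 s = 13.333 Mbps.
Audio total: 304 + 640 + 152 = 1096 kbps = 1.096 Mbps.
Video: 13.333 − 1.096 = 12.237 Mbps.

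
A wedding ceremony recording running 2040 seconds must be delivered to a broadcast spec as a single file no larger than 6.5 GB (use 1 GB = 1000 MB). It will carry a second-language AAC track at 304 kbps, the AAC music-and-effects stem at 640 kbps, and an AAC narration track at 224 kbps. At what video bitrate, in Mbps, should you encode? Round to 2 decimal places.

24.32 Mbps

Budget: 6.5 GB = 52000.0 Mb.
Total bitrate budget: 52000.0 Mb / 2040 s = 25.490 Mbps.
Audio total: 304 + 640 + 224 = 1168 kbps = 1.168 Mbps.
Video: 25.490 − 1.168 = 24.322 Mbps.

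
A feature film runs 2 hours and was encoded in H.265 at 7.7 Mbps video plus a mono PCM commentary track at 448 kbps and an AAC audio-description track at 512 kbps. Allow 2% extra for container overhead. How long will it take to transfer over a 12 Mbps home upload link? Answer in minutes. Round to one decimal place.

2 h = 7200 s
Audio total: 448 + 512 = 960 kbps = 0.960 Mbps.
Total bitrate: 8.660 Mbps.
File: 8.660 Mbps × 7200 s = 62352.0 Mb.
With 2% container overhead: ×1.02. → 63599.0 Mb.
At 12 Mbps: 63599.0 / 12 = 5299.9 s ≈ 88.3 minutes.

88.3 minutes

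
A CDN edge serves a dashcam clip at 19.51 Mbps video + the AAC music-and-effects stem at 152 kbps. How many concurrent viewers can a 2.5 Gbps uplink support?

Audio: 152 kbps = 0.152 Mbps.
Per-viewer media rate: 19.662 Mbps.
2.5 Gbps = 2,500 Mbps; 2,500 / 19.662 = 127.15 → 127 viewers.

127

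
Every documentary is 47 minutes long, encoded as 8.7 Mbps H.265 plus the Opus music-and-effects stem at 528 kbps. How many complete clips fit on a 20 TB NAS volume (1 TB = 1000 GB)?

47 min = 2820 s
Audio: 528 kbps = 0.528 Mbps.
Total bitrate: 9.228 Mbps.
Per item: 9.228 Mbps × 2820 s = 26,023 Mb = 3,253 MB.
Capacity: 20 TB = 160,000,000 Mb; 6148.42 items → 6148 complete.

6148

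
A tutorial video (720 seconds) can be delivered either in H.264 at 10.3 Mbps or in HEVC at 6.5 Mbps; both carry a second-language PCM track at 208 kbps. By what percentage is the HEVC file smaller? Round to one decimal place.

36.2%

Audio: 208 kbps = 0.208 Mbps.
H.264: 10.508 Mbps × 720 s = 7565.8 Mb = 0.946 GB.
HEVC: 6.708 Mbps × 720 s = 4829.8 Mb = 0.604 GB.
Reduction: (1 − 0.604/0.946) × 100 = 36.16%.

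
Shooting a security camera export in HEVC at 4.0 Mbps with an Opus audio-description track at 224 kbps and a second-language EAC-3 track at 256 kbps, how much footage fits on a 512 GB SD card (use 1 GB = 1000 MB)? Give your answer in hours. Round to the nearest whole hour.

Audio total: 224 + 256 = 480 kbps = 0.480 Mbps.
Total bitrate: 4.0 + 0.480 = 4.480 Mbps.
Capacity: 512 GB = 4,096,000 Mb.
Recording time: 4,096,000 / 4.480 = 914,286 s ≈ 254 hours.

254 hours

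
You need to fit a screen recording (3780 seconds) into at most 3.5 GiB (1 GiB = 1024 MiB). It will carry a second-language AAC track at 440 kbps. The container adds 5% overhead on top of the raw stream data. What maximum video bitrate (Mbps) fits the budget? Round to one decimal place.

7.1 Mbps

Budget: 3.5 GiB = 30064.8 Mb.
Stream payload after overhead: 30064.8 / 1.05 = 28633.1 Mb.
Total bitrate budget: 28633.1 Mb / 3780 s = 7.575 Mbps.
Audio: 440 kbps = 0.440 Mbps.
Video: 7.575 − 0.440 = 7.135 Mbps.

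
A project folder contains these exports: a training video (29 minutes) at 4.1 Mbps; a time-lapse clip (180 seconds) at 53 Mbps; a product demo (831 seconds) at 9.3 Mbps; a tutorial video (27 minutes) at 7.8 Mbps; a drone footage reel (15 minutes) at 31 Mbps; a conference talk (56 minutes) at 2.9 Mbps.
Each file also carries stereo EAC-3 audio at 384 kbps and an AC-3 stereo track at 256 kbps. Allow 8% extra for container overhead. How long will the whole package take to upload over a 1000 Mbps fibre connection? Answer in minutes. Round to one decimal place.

Audio total: 384 + 256 = 640 kbps = 0.640 Mbps.
training video: 4.740 Mbps × 1740 s × 1.08 = 8907.4 Mb
time-lapse clip: 53.640 Mbps × 180 s × 1.08 = 10427.6 Mb
product demo: 9.940 Mbps × 831 s × 1.08 = 8921.0 Mb
tutorial video: 8.440 Mbps × 1620 s × 1.08 = 14766.6 Mb
drone footage reel: 31.640 Mbps × 900 s × 1.08 = 30754.1 Mb
conference talk: 3.540 Mbps × 3360 s × 1.08 = 12846.0 Mb
Total: 86622.6 Mb = 10827.8 MB.
At 1000 Mbps: 86622.6 / 1000 = 87 s ≈ 1.44 minutes.

1.4 minutes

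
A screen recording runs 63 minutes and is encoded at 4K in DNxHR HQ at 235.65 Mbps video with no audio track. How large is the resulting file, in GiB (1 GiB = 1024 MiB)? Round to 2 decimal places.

103.70 GiB

63 min = 3780 s
Total bitrate: 235.65 Mbps.
Stream data: 235.650 Mbps × 3780 s = 890757.0 Mb.
890,757 Mb = 111,344,625,000 bytes ÷ 1,073,741,824 = 103.7 GiB.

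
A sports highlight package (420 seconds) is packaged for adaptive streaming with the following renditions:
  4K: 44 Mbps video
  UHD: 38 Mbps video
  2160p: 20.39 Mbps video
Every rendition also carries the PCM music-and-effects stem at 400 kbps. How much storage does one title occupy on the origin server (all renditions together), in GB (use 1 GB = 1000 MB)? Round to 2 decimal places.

Audio: 400 kbps = 0.400 Mbps.
Sum of rendition bitrates: (44+0.400) + (38+0.400) + (20.39+0.400) = 103.590 Mbps.
× 420 s = 43,508 Mb = 5,438 MB = 5.438 GB.

5.44 GB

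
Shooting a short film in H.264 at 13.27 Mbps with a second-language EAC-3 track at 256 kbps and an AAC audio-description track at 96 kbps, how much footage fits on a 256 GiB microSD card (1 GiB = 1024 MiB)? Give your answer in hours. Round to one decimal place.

Audio total: 256 + 96 = 352 kbps = 0.352 Mbps.
Total bitrate: 13.27 + 0.352 = 13.622 Mbps.
Capacity: 256 GiB = 2,199,023 Mb.
Recording time: 2,199,023 / 13.622 = 161,432 s ≈ 44.8 hours.

44.8 hours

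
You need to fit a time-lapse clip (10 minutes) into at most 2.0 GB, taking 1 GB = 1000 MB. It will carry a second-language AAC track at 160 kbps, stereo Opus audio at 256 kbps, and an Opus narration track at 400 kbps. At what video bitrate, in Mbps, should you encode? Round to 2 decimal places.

25.85 Mbps

Budget: 2.0 GB = 16000.0 Mb.
10 min = 600 s
Total bitrate budget: 16000.0 Mb / 600 s = 26.667 Mbps.
Audio total: 160 + 256 + 400 = 816 kbps = 0.816 Mbps.
Video: 26.667 − 0.816 = 25.851 Mbps.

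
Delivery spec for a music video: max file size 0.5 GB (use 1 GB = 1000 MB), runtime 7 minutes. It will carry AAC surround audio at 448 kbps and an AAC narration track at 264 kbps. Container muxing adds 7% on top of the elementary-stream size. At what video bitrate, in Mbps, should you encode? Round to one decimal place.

Budget: 0.5 GB = 4000.0 Mb.
Stream payload after overhead: 4000.0 / 1.07 = 3738.3 Mb.
7 min = 420 s
Total bitrate budget: 3738.3 Mb / 420 s = 8.901 Mbps.
Audio total: 448 + 264 = 712 kbps = 0.712 Mbps.
Video: 8.901 − 0.712 = 8.189 Mbps.

8.2 Mbps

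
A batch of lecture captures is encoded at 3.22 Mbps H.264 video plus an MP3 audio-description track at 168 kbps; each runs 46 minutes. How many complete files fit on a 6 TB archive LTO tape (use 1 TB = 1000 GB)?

46 min = 2760 s
Audio: 168 kbps = 0.168 Mbps.
Total bitrate: 3.388 Mbps.
Per item: 3.388 Mbps × 2760 s = 9,351 Mb = 1,169 MB.
Capacity: 6 TB = 48,000,000 Mb; 5133.21 items → 5133 complete.

5133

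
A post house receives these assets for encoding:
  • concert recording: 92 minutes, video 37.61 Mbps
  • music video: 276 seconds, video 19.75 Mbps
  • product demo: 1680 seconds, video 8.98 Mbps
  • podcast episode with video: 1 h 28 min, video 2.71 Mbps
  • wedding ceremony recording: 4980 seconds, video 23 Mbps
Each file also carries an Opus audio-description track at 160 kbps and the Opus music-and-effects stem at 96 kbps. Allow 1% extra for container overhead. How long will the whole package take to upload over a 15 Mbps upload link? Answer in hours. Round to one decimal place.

Audio total: 160 + 96 = 256 kbps = 0.256 Mbps.
concert recording: 37.866 Mbps × 5520 s × 1.01 = 211110.5 Mb
music video: 20.006 Mbps × 276 s × 1.01 = 5576.9 Mb
product demo: 9.236 Mbps × 1680 s × 1.01 = 15671.6 Mb
podcast episode with video: 2.966 Mbps × 5280 s × 1.01 = 15817.1 Mb
wedding ceremony recording: 23.256 Mbps × 4980 s × 1.01 = 116973.0 Mb
Total: 365149.2 Mb = 45643.6 MB.
At 15 Mbps: 365149.2 / 15 = 24343 s ≈ 6.76 hours.

6.8 hours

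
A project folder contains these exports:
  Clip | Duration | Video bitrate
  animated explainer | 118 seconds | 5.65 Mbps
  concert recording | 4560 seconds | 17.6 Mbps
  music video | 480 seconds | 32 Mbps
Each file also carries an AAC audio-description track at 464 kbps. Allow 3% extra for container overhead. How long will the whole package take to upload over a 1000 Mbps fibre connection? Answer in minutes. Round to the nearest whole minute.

Audio: 464 kbps = 0.464 Mbps.
animated explainer: 6.114 Mbps × 118 s × 1.03 = 743.1 Mb
concert recording: 18.064 Mbps × 4560 s × 1.03 = 84843.0 Mb
music video: 32.464 Mbps × 480 s × 1.03 = 16050.2 Mb
Total: 101636.3 Mb = 12704.5 MB.
At 1000 Mbps: 101636.3 / 1000 = 102 s ≈ 1.69 minutes.

2 minutes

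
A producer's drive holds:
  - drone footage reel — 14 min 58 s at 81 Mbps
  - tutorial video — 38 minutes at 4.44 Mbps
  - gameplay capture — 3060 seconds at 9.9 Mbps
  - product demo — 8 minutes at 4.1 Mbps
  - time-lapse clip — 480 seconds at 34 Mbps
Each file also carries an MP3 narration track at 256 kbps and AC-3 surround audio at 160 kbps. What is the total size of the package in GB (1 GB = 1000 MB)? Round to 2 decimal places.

Audio total: 256 + 160 = 416 kbps = 0.416 Mbps.
drone footage reel: 81.416 Mbps × 898 s = 73111.6 Mb
tutorial video: 4.856 Mbps × 2280 s = 11071.7 Mb
gameplay capture: 10.316 Mbps × 3060 s = 31567.0 Mb
product demo: 4.516 Mbps × 480 s = 2167.7 Mb
time-lapse clip: 34.416 Mbps × 480 s = 16519.7 Mb
Total: 134437.6 Mb = 16804.7 MB.
= 16.80 GB.

16.80 GB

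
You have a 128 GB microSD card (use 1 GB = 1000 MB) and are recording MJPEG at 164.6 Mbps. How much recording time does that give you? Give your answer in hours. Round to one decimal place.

1.7 hours

Capacity: 128 GB = 1,024,000 Mb.
Recording time: 1,024,000 / 164.600 = 6,221 s ≈ 1.73 hours.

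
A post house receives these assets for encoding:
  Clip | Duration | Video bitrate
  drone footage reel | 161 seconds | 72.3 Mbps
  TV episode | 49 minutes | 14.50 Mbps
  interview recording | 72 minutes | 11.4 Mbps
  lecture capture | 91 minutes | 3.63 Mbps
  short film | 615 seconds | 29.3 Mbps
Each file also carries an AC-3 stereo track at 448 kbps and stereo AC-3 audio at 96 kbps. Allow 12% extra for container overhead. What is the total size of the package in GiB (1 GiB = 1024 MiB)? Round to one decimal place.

19.4 GiB

Audio total: 448 + 96 = 544 kbps = 0.544 Mbps.
drone footage reel: 72.844 Mbps × 161 s × 1.12 = 13135.2 Mb
TV episode: 15.044 Mbps × 2940 s × 1.12 = 49536.9 Mb
interview recording: 11.944 Mbps × 4320 s × 1.12 = 57789.8 Mb
lecture capture: 4.174 Mbps × 5460 s × 1.12 = 25524.8 Mb
short film: 29.844 Mbps × 615 s × 1.12 = 20556.5 Mb
Total: 166543.4 Mb = 20817.9 MB.
= 19.39 GiB.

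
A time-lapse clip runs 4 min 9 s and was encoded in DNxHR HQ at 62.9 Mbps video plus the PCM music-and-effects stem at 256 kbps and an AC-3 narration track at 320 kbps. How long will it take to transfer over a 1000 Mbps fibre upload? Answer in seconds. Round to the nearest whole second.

4 min 9 s = 249 s
Audio total: 256 + 320 = 576 kbps = 0.576 Mbps.
Total bitrate: 63.476 Mbps.
File: 63.476 Mbps × 249 s = 15805.5 Mb.
At 1000 Mbps: 15805.5 / 1000 = 15.8 s ≈ 15.8 seconds.

16 seconds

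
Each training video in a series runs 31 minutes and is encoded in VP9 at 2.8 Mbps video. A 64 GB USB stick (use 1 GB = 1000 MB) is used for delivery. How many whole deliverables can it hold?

31 min = 1860 s
Per item: 2.800 Mbps × 1860 s = 5,208 Mb = 651.0 MB.
Capacity: 64 GB = 512,000 Mb; 98.31 items → 98 complete.

98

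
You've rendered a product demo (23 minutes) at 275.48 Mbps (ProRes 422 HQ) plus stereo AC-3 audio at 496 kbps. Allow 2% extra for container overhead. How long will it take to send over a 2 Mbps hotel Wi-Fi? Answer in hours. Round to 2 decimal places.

23 min = 1380 s
Audio: 496 kbps = 0.496 Mbps.
Total bitrate: 275.976 Mbps.
File: 275.976 Mbps × 1380 s = 380846.9 Mb.
With 2% container overhead: ×1.02. → 388463.8 Mb.
At 2 Mbps: 388463.8 / 2 = 194231.9 s ≈ 54 hours.

53.95 hours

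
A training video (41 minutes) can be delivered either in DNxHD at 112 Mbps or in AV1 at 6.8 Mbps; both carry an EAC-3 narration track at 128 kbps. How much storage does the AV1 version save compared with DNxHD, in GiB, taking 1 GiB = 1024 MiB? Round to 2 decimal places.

30.13 GiB

41 min = 2460 s
Audio: 128 kbps = 0.128 Mbps.
DNxHD: 112.128 Mbps × 2460 s = 275834.9 Mb = 32.111 GiB.
AV1: 6.928 Mbps × 2460 s = 17042.9 Mb = 1.984 GiB.
Saving: 32.111 − 1.984 = 30.127 GiB.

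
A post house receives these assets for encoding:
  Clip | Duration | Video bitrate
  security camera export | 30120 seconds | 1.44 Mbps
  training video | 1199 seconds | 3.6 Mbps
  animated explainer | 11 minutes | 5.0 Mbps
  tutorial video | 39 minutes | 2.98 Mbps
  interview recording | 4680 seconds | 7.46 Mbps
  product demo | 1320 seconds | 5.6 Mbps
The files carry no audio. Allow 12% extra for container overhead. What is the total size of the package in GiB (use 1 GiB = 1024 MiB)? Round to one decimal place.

security camera export: 1.440 Mbps × 30120 s × 1.12 = 48577.5 Mb
training video: 3.600 Mbps × 1199 s × 1.12 = 4834.4 Mb
animated explainer: 5.000 Mbps × 660 s × 1.12 = 3696.0 Mb
tutorial video: 2.980 Mbps × 2340 s × 1.12 = 7810.0 Mb
interview recording: 7.460 Mbps × 4680 s × 1.12 = 39102.3 Mb
product demo: 5.600 Mbps × 1320 s × 1.12 = 8279.0 Mb
Total: 112299.3 Mb = 14037.4 MB.
= 13.07 GiB.

13.1 GiB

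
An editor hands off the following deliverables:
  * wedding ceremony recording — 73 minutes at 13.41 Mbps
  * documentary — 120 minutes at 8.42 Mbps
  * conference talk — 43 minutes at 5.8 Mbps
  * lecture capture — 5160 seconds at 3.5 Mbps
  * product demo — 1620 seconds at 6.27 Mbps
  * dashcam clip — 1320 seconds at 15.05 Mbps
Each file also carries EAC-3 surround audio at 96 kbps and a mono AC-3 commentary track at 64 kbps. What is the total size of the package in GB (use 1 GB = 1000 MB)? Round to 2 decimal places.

Audio total: 96 + 64 = 160 kbps = 0.160 Mbps.
wedding ceremony recording: 13.570 Mbps × 4380 s = 59436.6 Mb
documentary: 8.580 Mbps × 7200 s = 61776.0 Mb
conference talk: 5.960 Mbps × 2580 s = 15376.8 Mb
lecture capture: 3.660 Mbps × 5160 s = 18885.6 Mb
product demo: 6.430 Mbps × 1620 s = 10416.6 Mb
dashcam clip: 15.210 Mbps × 1320 s = 20077.2 Mb
Total: 185968.8 Mb = 23246.1 MB.
= 23.25 GB.

23.25 GB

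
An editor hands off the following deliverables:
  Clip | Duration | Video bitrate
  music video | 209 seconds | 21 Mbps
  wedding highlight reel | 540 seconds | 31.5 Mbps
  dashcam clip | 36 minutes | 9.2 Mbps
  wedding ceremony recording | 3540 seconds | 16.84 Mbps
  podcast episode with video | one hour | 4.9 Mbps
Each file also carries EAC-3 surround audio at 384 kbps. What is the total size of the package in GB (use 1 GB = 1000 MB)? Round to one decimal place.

15.3 GB

Audio: 384 kbps = 0.384 Mbps.
music video: 21.384 Mbps × 209 s = 4469.3 Mb
wedding highlight reel: 31.884 Mbps × 540 s = 17217.4 Mb
dashcam clip: 9.584 Mbps × 2160 s = 20701.4 Mb
wedding ceremony recording: 17.224 Mbps × 3540 s = 60973.0 Mb
podcast episode with video: 5.284 Mbps × 3600 s = 19022.4 Mb
Total: 122383.4 Mb = 15297.9 MB.
= 15.30 GB.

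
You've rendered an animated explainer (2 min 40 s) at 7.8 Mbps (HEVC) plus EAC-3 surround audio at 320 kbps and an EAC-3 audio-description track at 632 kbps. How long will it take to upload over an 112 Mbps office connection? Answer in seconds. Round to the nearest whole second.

2 min 40 s = 160 s
Audio total: 320 + 632 = 952 kbps = 0.952 Mbps.
Total bitrate: 8.752 Mbps.
File: 8.752 Mbps × 160 s = 1400.3 Mb.
At 112 Mbps: 1400.3 / 112 = 12.5 s ≈ 12.5 seconds.

13 seconds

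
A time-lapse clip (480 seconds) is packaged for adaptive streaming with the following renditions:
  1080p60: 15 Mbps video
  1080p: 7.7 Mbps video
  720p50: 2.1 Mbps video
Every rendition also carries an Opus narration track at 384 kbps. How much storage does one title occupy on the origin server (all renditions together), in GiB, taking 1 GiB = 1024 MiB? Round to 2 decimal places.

1.45 GiB

Audio: 384 kbps = 0.384 Mbps.
Sum of rendition bitrates: (15+0.384) + (7.7+0.384) + (2.1+0.384) = 25.952 Mbps.
× 480 s = 12,457 Mb = 1,557 MB = 1.450 GiB.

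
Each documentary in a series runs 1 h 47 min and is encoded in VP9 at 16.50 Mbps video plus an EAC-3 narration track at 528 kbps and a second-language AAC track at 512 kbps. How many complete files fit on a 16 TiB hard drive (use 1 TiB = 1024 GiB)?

1249

1 h 47 min = 107 min = 6420 s
Audio total: 528 + 512 = 1040 kbps = 1.040 Mbps.
Total bitrate: 17.540 Mbps.
Per item: 17.540 Mbps × 6420 s = 112,607 Mb = 14,076 MB.
Capacity: 16 TiB = 140,737,488 Mb; 1249.81 items → 1249 complete.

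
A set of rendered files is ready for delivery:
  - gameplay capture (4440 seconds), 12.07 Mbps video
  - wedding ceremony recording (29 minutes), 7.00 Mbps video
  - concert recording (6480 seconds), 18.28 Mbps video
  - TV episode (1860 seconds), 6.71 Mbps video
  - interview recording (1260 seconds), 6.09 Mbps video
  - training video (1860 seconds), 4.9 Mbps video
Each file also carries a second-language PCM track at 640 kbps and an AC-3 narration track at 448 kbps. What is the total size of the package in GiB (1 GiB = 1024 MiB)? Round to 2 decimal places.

Audio total: 640 + 448 = 1088 kbps = 1.088 Mbps.
gameplay capture: 13.158 Mbps × 4440 s = 58421.5 Mb
wedding ceremony recording: 8.088 Mbps × 1740 s = 14073.1 Mb
concert recording: 19.368 Mbps × 6480 s = 125504.6 Mb
TV episode: 7.798 Mbps × 1860 s = 14504.3 Mb
interview recording: 7.178 Mbps × 1260 s = 9044.3 Mb
training video: 5.988 Mbps × 1860 s = 11137.7 Mb
Total: 232685.5 Mb = 29085.7 MB.
= 27.09 GiB.

27.09 GiB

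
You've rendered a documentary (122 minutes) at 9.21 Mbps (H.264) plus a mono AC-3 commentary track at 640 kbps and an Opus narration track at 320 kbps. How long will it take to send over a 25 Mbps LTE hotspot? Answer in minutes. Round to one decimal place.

49.6 minutes

122 min = 7320 s
Audio total: 640 + 320 = 960 kbps = 0.960 Mbps.
Total bitrate: 10.170 Mbps.
File: 10.170 Mbps × 7320 s = 74444.4 Mb.
At 25 Mbps: 74444.4 / 25 = 2977.8 s ≈ 49.6 minutes.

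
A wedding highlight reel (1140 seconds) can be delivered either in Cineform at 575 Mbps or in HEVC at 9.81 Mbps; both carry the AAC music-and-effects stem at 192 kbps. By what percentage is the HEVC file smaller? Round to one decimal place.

Audio: 192 kbps = 0.192 Mbps.
Cineform: 575.192 Mbps × 1140 s = 655718.9 Mb = 81.965 GB.
HEVC: 10.002 Mbps × 1140 s = 11402.3 Mb = 1.425 GB.
Reduction: (1 − 1.425/81.965) × 100 = 98.26%.

98.3%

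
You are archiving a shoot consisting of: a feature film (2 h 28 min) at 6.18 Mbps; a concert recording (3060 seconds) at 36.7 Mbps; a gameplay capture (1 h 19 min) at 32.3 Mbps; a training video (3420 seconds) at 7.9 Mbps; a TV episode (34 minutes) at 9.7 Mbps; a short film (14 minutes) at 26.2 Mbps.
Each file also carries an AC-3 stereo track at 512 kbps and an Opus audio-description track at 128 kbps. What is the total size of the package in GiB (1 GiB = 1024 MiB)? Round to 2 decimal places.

47.01 GiB

Audio total: 512 + 128 = 640 kbps = 0.640 Mbps.
feature film: 6.820 Mbps × 8880 s = 60561.6 Mb
concert recording: 37.340 Mbps × 3060 s = 114260.4 Mb
gameplay capture: 32.940 Mbps × 4740 s = 156135.6 Mb
training video: 8.540 Mbps × 3420 s = 29206.8 Mb
TV episode: 10.340 Mbps × 2040 s = 21093.6 Mb
short film: 26.840 Mbps × 840 s = 22545.6 Mb
Total: 403803.6 Mb = 50475.4 MB.
= 47.01 GiB.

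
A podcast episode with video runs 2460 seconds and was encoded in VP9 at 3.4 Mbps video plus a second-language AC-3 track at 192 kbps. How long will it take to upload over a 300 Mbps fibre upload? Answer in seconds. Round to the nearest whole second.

29 seconds

Audio: 192 kbps = 0.192 Mbps.
Total bitrate: 3.592 Mbps.
File: 3.592 Mbps × 2460 s = 8836.3 Mb.
At 300 Mbps: 8836.3 / 300 = 29.5 s ≈ 29.5 seconds.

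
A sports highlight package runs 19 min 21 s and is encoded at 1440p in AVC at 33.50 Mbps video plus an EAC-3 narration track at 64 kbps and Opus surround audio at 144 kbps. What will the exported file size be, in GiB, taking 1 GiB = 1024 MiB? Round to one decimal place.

19 min 21 s = 1161 s
Audio total: 64 + 144 = 208 kbps = 0.208 Mbps.
Total bitrate: 33.50 + 0.208 = 33.708 Mbps.
Stream data: 33.708 Mbps × 1161 s = 39135.0 Mb.
39,135 Mb = 4,891,873,500 bytes ÷ 1,073,741,824 = 4.556 GiB.

4.6 GiB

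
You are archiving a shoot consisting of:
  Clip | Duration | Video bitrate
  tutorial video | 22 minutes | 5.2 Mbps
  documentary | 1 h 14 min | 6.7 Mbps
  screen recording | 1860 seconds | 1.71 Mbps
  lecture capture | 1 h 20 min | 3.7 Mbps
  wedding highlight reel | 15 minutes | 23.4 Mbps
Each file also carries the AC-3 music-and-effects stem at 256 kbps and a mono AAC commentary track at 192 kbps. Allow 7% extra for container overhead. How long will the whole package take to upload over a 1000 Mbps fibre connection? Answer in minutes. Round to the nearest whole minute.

Audio total: 256 + 192 = 448 kbps = 0.448 Mbps.
tutorial video: 5.648 Mbps × 1320 s × 1.07 = 7977.2 Mb
documentary: 7.148 Mbps × 4440 s × 1.07 = 33958.7 Mb
screen recording: 2.158 Mbps × 1860 s × 1.07 = 4294.9 Mb
lecture capture: 4.148 Mbps × 4800 s × 1.07 = 21304.1 Mb
wedding highlight reel: 23.848 Mbps × 900 s × 1.07 = 22965.6 Mb
Total: 90500.6 Mb = 11312.6 MB.
At 1000 Mbps: 90500.6 / 1000 = 91 s ≈ 1.51 minutes.

2 minutes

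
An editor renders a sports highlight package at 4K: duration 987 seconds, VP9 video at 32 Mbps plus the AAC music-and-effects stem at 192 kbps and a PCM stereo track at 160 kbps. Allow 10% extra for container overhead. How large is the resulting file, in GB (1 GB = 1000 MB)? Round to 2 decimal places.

Audio total: 192 + 160 = 352 kbps = 0.352 Mbps.
Total bitrate: 32 + 0.352 = 32.352 Mbps.
Stream data: 32.352 Mbps × 987 s = 31931.4 Mb.
With 10% container overhead: ×1.10.
35,125 Mb ÷ 8 = 4,391 MB → 4.391 GB.

4.39 GB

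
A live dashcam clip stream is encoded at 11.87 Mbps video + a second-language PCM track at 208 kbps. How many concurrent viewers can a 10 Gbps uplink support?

Audio: 208 kbps = 0.208 Mbps.
Per-viewer media rate: 12.078 Mbps.
10 Gbps = 10,000 Mbps; 10,000 / 12.078 = 827.95 → 827 viewers.

827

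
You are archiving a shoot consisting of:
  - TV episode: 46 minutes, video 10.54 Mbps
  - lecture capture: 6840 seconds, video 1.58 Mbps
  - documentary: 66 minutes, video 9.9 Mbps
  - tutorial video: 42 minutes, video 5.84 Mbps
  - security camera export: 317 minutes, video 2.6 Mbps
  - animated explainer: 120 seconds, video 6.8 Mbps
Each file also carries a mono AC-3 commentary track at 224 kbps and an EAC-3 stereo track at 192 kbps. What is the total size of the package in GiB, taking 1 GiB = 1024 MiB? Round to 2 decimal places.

18.48 GiB

Audio total: 224 + 192 = 416 kbps = 0.416 Mbps.
TV episode: 10.956 Mbps × 2760 s = 30238.6 Mb
lecture capture: 1.996 Mbps × 6840 s = 13652.6 Mb
documentary: 10.316 Mbps × 3960 s = 40851.4 Mb
tutorial video: 6.256 Mbps × 2520 s = 15765.1 Mb
security camera export: 3.016 Mbps × 19020 s = 57364.3 Mb
animated explainer: 7.216 Mbps × 120 s = 865.9 Mb
Total: 158737.9 Mb = 19842.2 MB.
= 18.48 GiB.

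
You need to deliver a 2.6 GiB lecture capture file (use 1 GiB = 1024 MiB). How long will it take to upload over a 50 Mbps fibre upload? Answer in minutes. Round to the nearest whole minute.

File: 2.6 GiB = 22333.8 Mb.
At 50 Mbps: 22333.8 / 50 = 446.7 s ≈ 7.44 minutes.

7 minutes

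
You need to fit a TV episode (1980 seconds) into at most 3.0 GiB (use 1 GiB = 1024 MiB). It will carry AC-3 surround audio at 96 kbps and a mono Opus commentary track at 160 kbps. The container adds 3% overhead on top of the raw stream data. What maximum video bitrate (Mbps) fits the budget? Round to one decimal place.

12.4 Mbps

Budget: 3.0 GiB = 25769.8 Mb.
Stream payload after overhead: 25769.8 / 1.03 = 25019.2 Mb.
Total bitrate budget: 25019.2 Mb / 1980 s = 12.636 Mbps.
Audio total: 96 + 160 = 256 kbps = 0.256 Mbps.
Video: 12.636 − 0.256 = 12.380 Mbps.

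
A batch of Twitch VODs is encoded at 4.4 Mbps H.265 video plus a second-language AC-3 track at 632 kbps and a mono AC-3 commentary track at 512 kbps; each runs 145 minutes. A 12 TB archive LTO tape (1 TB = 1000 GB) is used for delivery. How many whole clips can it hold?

145 min = 8700 s
Audio total: 632 + 512 = 1144 kbps = 1.144 Mbps.
Total bitrate: 5.544 Mbps.
Per item: 5.544 Mbps × 8700 s = 48,233 Mb = 6,029 MB.
Capacity: 12 TB = 96,000,000 Mb; 1990.35 items → 1990 complete.

1990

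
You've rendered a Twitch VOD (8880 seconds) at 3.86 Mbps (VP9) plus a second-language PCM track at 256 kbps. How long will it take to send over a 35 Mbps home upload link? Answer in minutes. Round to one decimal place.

Audio: 256 kbps = 0.256 Mbps.
Total bitrate: 4.116 Mbps.
File: 4.116 Mbps × 8880 s = 36550.1 Mb.
At 35 Mbps: 36550.1 / 35 = 1044.3 s ≈ 17.4 minutes.

17.4 minutes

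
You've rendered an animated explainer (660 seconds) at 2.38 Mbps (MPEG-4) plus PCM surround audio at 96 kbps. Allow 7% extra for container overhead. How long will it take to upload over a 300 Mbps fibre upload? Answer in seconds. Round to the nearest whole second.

6 seconds

Audio: 96 kbps = 0.096 Mbps.
Total bitrate: 2.476 Mbps.
File: 2.476 Mbps × 660 s = 1634.2 Mb.
With 7% container overhead: ×1.07. → 1748.6 Mb.
At 300 Mbps: 1748.6 / 300 = 5.8 s ≈ 5.83 seconds.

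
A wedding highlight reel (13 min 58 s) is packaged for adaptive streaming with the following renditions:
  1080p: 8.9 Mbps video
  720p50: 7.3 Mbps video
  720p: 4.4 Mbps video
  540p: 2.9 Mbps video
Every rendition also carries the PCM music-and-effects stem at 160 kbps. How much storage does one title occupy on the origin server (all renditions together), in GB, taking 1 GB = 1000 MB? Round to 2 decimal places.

13 min 58 s = 838 s
Audio: 160 kbps = 0.160 Mbps.
Sum of rendition bitrates: (8.9+0.160) + (7.3+0.160) + (4.4+0.160) + (2.9+0.160) = 24.140 Mbps.
× 838 s = 20,229 Mb = 2,529 MB = 2.529 GB.

2.53 GB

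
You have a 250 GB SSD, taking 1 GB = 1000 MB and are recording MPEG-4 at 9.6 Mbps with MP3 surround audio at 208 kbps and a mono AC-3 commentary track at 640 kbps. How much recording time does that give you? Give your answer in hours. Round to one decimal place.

Audio total: 208 + 640 = 848 kbps = 0.848 Mbps.
Total bitrate: 9.6 + 0.848 = 10.448 Mbps.
Capacity: 250 GB = 2,000,000 Mb.
Recording time: 2,000,000 / 10.448 = 191,424 s ≈ 53.2 hours.

53.2 hours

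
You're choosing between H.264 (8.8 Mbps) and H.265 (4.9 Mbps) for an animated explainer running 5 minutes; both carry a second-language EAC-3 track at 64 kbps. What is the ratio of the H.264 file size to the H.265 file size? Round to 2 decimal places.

1.79

5 min = 300 s
Audio: 64 kbps = 0.064 Mbps.
H.264: 8.864 Mbps × 300 s = 2659.2 Mb = 332.400 MB.
H.265: 4.964 Mbps × 300 s = 1489.2 Mb = 186.150 MB.
Ratio: 332.400 / 186.150 = 1.786.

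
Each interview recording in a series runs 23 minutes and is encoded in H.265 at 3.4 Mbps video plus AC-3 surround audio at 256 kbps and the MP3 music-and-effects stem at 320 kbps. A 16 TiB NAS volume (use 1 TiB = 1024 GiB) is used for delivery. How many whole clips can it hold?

25649

23 min = 1380 s
Audio total: 256 + 320 = 576 kbps = 0.576 Mbps.
Total bitrate: 3.976 Mbps.
Per item: 3.976 Mbps × 1380 s = 5,487 Mb = 685.9 MB.
Capacity: 16 TiB = 140,737,488 Mb; 25649.82 items → 25649 complete.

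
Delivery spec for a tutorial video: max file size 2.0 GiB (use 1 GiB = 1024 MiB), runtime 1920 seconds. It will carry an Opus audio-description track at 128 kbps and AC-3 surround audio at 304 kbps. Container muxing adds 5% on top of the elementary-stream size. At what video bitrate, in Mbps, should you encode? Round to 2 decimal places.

8.09 Mbps

Budget: 2.0 GiB = 17179.9 Mb.
Stream payload after overhead: 17179.9 / 1.05 = 16361.8 Mb.
Total bitrate budget: 16361.8 Mb / 1920 s = 8.522 Mbps.
Audio total: 128 + 304 = 432 kbps = 0.432 Mbps.
Video: 8.522 − 0.432 = 8.090 Mbps.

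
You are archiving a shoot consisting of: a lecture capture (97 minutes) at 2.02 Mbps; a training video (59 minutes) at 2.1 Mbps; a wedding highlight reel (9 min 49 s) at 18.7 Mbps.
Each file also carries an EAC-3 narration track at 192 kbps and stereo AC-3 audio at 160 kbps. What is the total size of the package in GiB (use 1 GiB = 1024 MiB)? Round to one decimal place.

Audio total: 192 + 160 = 352 kbps = 0.352 Mbps.
lecture capture: 2.372 Mbps × 5820 s = 13805.0 Mb
training video: 2.452 Mbps × 3540 s = 8680.1 Mb
wedding highlight reel: 19.052 Mbps × 589 s = 11221.6 Mb
Total: 33706.7 Mb = 4213.3 MB.
= 3.924 GiB.

3.9 GiB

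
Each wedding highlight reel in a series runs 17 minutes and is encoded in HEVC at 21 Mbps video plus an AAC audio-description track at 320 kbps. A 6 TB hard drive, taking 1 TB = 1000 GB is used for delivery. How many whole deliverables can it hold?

17 min = 1020 s
Audio: 320 kbps = 0.320 Mbps.
Total bitrate: 21.320 Mbps.
Per item: 21.320 Mbps × 1020 s = 21,746 Mb = 2,718 MB.
Capacity: 6 TB = 48,000,000 Mb; 2207.26 items → 2207 complete.

2207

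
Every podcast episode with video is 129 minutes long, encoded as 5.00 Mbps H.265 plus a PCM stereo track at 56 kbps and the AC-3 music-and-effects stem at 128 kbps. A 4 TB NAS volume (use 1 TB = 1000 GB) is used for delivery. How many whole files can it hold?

129 min = 7740 s
Audio total: 56 + 128 = 184 kbps = 0.184 Mbps.
Total bitrate: 5.184 Mbps.
Per item: 5.184 Mbps × 7740 s = 40,124 Mb = 5,016 MB.
Capacity: 4 TB = 32,000,000 Mb; 797.52 items → 797 complete.

797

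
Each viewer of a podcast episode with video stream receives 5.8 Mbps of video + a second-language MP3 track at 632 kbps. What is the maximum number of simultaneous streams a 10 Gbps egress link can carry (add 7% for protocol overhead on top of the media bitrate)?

1453

Audio: 632 kbps = 0.632 Mbps.
Per-viewer media rate: 6.432 Mbps.
On the wire with 7% overhead: 6.882 Mbps.
10 Gbps = 10,000 Mbps; 10,000 / 6.882 = 1453.02 → 1453 viewers.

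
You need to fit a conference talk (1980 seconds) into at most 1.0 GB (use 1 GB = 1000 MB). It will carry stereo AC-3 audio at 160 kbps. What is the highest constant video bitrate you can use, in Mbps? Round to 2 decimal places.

Budget: 1.0 GB = 8000.0 Mb.
Total bitrate budget: 8000.0 Mb / 1980 s = 4.040 Mbps.
Audio: 160 kbps = 0.160 Mbps.
Video: 4.040 − 0.160 = 3.880 Mbps.

3.88 Mbps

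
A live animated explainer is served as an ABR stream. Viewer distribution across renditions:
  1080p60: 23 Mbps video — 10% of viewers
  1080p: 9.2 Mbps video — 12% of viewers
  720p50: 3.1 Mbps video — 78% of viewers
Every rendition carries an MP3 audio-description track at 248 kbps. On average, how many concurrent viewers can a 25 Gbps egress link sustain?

4118

Audio: 248 kbps = 0.248 Mbps.
Average per-viewer bitrate: 0.10×23.248 + 0.12×9.448 + 0.78×3.348 = 6.070 Mbps.
25 Gbps = 25,000 Mbps; 25,000 / 6.070 = 4118.62 → 4118.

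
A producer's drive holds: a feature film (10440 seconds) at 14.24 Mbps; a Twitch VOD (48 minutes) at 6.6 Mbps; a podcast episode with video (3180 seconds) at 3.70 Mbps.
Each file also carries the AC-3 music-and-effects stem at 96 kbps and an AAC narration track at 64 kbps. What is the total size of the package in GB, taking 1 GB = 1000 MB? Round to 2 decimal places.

Audio total: 96 + 64 = 160 kbps = 0.160 Mbps.
feature film: 14.400 Mbps × 10440 s = 150336.0 Mb
Twitch VOD: 6.760 Mbps × 2880 s = 19468.8 Mb
podcast episode with video: 3.860 Mbps × 3180 s = 12274.8 Mb
Total: 182079.6 Mb = 22760.0 MB.
= 22.76 GB.

22.76 GB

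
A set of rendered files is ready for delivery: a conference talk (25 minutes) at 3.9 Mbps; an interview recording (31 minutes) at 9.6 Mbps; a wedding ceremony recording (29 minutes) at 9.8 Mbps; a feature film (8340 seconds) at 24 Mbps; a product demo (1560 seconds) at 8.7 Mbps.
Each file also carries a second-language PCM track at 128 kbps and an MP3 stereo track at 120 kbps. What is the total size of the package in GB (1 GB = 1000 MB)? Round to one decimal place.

Audio total: 128 + 120 = 248 kbps = 0.248 Mbps.
conference talk: 4.148 Mbps × 1500 s = 6222.0 Mb
interview recording: 9.848 Mbps × 1860 s = 18317.3 Mb
wedding ceremony recording: 10.048 Mbps × 1740 s = 17483.5 Mb
feature film: 24.248 Mbps × 8340 s = 202228.3 Mb
product demo: 8.948 Mbps × 1560 s = 13958.9 Mb
Total: 258210.0 Mb = 32276.2 MB.
= 32.28 GB.

32.3 GB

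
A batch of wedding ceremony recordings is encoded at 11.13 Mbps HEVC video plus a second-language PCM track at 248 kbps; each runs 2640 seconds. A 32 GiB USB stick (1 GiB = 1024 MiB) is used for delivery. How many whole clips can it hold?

Audio: 248 kbps = 0.248 Mbps.
Total bitrate: 11.378 Mbps.
Per item: 11.378 Mbps × 2640 s = 30,038 Mb = 3,755 MB.
Capacity: 32 GiB = 274,878 Mb; 9.15 items → 9 complete.

9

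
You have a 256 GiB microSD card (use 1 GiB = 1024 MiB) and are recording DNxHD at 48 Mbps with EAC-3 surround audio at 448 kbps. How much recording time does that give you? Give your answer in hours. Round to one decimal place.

12.6 hours

Audio: 448 kbps = 0.448 Mbps.
Total bitrate: 48 + 0.448 = 48.448 Mbps.
Capacity: 256 GiB = 2,199,023 Mb.
Recording time: 2,199,023 / 48.448 = 45,389 s ≈ 12.6 hours.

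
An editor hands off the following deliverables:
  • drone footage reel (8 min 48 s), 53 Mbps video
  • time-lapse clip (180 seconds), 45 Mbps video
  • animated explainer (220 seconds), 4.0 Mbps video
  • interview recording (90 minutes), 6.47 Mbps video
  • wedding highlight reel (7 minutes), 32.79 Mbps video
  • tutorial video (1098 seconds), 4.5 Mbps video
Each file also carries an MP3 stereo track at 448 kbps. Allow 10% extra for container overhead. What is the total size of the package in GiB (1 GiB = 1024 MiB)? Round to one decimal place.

12.1 GiB

Audio: 448 kbps = 0.448 Mbps.
drone footage reel: 53.448 Mbps × 528 s × 1.10 = 31042.6 Mb
time-lapse clip: 45.448 Mbps × 180 s × 1.10 = 8998.7 Mb
animated explainer: 4.448 Mbps × 220 s × 1.10 = 1076.4 Mb
interview recording: 6.918 Mbps × 5400 s × 1.10 = 41092.9 Mb
wedding highlight reel: 33.238 Mbps × 420 s × 1.10 = 15356.0 Mb
tutorial video: 4.948 Mbps × 1098 s × 1.10 = 5976.2 Mb
Total: 103542.8 Mb = 12942.8 MB.
= 12.05 GiB.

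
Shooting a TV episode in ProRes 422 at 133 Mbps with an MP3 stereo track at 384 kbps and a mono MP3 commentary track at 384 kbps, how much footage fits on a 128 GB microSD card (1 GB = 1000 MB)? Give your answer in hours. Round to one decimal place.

2.1 hours

Audio total: 384 + 384 = 768 kbps = 0.768 Mbps.
Total bitrate: 133 + 0.768 = 133.768 Mbps.
Capacity: 128 GB = 1,024,000 Mb.
Recording time: 1,024,000 / 133.768 = 7,655 s ≈ 2.13 hours.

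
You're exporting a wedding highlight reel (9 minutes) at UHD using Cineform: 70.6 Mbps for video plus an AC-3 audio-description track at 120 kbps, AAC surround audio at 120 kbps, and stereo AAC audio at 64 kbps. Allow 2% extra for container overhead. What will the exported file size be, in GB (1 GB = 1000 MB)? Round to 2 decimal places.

9 min = 540 s
Audio total: 120 + 120 + 64 = 304 kbps = 0.304 Mbps.
Total bitrate: 70.6 + 0.304 = 70.904 Mbps.
Stream data: 70.904 Mbps × 540 s = 38288.2 Mb.
With 2% container overhead: ×1.02.
39,054 Mb ÷ 8 = 4,882 MB → 4.882 GB.

4.88 GB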